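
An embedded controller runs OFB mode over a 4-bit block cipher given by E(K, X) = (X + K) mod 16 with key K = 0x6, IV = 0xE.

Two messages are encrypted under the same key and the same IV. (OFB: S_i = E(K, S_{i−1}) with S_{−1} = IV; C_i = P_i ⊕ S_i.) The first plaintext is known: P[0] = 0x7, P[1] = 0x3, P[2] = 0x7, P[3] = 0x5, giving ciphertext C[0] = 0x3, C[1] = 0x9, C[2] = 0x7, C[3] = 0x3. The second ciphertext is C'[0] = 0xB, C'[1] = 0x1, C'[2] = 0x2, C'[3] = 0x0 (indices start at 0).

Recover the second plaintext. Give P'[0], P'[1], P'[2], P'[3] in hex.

P'[0] = 0xF, P'[1] = 0xB, P'[2] = 0x2, P'[3] = 0x6

In OFB with a reused IV, both messages share the same keystream S_i, so C_i ⊕ C'_i = P_i ⊕ P'_i and thus P'_i = P_i ⊕ C_i ⊕ C'_i.
P'[0]: 0x7 ⊕ 0x3 ⊕ 0xB = 0xF.
P'[1]: 0x3 ⊕ 0x9 ⊕ 0x1 = 0xB.
P'[2]: 0x7 ⊕ 0x7 ⊕ 0x2 = 0x2.
P'[3]: 0x5 ⊕ 0x3 ⊕ 0x0 = 0x6.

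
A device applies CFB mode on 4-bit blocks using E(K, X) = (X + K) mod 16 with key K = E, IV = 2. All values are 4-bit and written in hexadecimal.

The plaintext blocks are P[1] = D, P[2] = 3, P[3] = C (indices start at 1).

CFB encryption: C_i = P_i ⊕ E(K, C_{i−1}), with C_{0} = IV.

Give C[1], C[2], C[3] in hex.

C[1] = D, C[2] = 8, C[3] = A

C[1]: E(K, 2) = 0; D ⊕ 0 = D.
C[2]: E(K, D) = B; 3 ⊕ B = 8.
C[3]: E(K, 8) = 6; C ⊕ 6 = A.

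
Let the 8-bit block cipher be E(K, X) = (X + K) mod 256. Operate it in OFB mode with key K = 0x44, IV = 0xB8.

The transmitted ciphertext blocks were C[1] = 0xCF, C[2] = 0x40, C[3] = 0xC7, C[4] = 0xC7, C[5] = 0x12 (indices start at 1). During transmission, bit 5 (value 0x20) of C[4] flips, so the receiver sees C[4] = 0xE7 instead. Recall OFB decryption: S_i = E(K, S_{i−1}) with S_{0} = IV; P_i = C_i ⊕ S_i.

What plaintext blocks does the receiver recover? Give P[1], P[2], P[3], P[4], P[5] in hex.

P[1] = 0x33, P[2] = 0x00, P[3] = 0x43, P[4] = 0x2F, P[5] = 0x1E

Only C[4] changed, to 0xE7. In OFB, a change in C_i flips the same bit in P_i only; the keystream is unaffected. Decrypting the received ciphertext:
P[1]: S = E(K, 0xB8) = 0xFC; 0xCF ⊕ 0xFC = 0x33.
P[2]: S = E(K, 0xFC) = 0x40; 0x40 ⊕ 0x40 = 0x00.
P[3]: S = E(K, 0x40) = 0x84; 0xC7 ⊕ 0x84 = 0x43.
P[4]: S = E(K, 0x84) = 0xC8; 0xE7 ⊕ 0xC8 = 0x2F.
P[5]: S = E(K, 0xC8) = 0x0C; 0x12 ⊕ 0x0C = 0x1E.
Blocks that differ from the original plaintext: P[4].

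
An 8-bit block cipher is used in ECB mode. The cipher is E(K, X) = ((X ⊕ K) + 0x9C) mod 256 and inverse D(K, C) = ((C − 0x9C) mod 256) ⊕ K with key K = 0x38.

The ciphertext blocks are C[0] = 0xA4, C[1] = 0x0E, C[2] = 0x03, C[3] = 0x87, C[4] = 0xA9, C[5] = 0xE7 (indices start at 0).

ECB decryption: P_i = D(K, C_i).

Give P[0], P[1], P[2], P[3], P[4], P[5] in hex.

P[0] = 0x30, P[1] = 0x4A, P[2] = 0x5F, P[3] = 0xD3, P[4] = 0x35, P[5] = 0x73

P[0]: D(K, 0xA4) = 0x30.
P[1]: D(K, 0x0E) = 0x4A.
P[2]: D(K, 0x03) = 0x5F.
P[3]: D(K, 0x87) = 0xD3.
P[4]: D(K, 0xA9) = 0x35.
P[5]: D(K, 0xE7) = 0x73.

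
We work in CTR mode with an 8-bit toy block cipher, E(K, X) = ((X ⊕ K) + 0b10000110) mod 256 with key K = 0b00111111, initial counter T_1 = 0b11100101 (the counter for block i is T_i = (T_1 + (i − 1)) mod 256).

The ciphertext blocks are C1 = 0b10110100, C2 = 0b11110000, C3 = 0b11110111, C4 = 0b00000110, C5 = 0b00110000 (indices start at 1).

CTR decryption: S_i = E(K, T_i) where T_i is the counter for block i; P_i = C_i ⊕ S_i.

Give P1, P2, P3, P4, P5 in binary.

P1 = 0b11010100, P2 = 0b10101111, P3 = 0b10101001, P4 = 0b01011011, P5 = 0b01101100

P1: T = 0b11100101, S = E(K, T) = 0b01100000; 0b10110100 ⊕ 0b01100000 = 0b11010100.
P2: T = 0b11100110, S = E(K, T) = 0b01011111; 0b11110000 ⊕ 0b01011111 = 0b10101111.
P3: T = 0b11100111, S = E(K, T) = 0b01011110; 0b11110111 ⊕ 0b01011110 = 0b10101001.
P4: T = 0b11101000, S = E(K, T) = 0b01011101; 0b00000110 ⊕ 0b01011101 = 0b01011011.
P5: T = 0b11101001, S = E(K, T) = 0b01011100; 0b00110000 ⊕ 0b01011100 = 0b01101100.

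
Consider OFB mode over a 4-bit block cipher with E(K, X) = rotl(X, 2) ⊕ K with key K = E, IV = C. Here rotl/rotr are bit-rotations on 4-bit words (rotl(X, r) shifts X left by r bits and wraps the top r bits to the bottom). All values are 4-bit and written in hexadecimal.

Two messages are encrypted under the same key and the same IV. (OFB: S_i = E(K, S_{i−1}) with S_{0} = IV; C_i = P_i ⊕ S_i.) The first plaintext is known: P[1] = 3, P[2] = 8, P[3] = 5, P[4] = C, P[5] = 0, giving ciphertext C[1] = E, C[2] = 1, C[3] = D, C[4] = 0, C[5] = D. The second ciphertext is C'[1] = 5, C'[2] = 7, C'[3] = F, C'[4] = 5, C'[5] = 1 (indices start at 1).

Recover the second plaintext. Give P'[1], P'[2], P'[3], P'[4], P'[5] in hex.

In OFB with a reused IV, both messages share the same keystream S_i, so C_i ⊕ C'_i = P_i ⊕ P'_i and thus P'_i = P_i ⊕ C_i ⊕ C'_i.
P'[1]: 3 ⊕ E ⊕ 5 = 8.
P'[2]: 8 ⊕ 1 ⊕ 7 = E.
P'[3]: 5 ⊕ D ⊕ F = 7.
P'[4]: C ⊕ 0 ⊕ 5 = 9.
P'[5]: 0 ⊕ D ⊕ 1 = C.

P'[1] = 8, P'[2] = E, P'[3] = 7, P'[4] = 9, P'[5] = C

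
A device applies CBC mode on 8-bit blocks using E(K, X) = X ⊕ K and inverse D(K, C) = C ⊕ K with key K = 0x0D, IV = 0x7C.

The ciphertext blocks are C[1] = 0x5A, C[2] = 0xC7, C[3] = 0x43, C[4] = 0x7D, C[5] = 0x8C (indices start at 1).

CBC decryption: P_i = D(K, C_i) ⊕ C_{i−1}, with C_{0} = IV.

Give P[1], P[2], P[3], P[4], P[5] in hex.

P[1]: D(K, 0x5A) = 0x57; 0x57 ⊕ 0x7C = 0x2B.
P[2]: D(K, 0xC7) = 0xCA; 0xCA ⊕ 0x5A = 0x90.
P[3]: D(K, 0x43) = 0x4E; 0x4E ⊕ 0xC7 = 0x89.
P[4]: D(K, 0x7D) = 0x70; 0x70 ⊕ 0x43 = 0x33.
P[5]: D(K, 0x8C) = 0x81; 0x81 ⊕ 0x7D = 0xFC.

P[1] = 0x2B, P[2] = 0x90, P[3] = 0x89, P[4] = 0x33, P[5] = 0xFC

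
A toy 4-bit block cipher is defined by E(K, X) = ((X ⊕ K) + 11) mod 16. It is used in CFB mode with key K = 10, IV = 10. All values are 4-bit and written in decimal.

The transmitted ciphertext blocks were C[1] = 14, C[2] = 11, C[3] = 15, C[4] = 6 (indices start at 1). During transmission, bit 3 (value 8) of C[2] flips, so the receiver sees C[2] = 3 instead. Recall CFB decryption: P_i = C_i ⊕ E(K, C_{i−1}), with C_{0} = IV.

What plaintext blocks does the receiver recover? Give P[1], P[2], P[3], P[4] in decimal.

Only C[2] changed, to 3. In CFB, a change in C_i flips the same bit in P_i and garbles P_{i+1}. Decrypting the received ciphertext:
P[1]: E(K, 10) = 11; 14 ⊕ 11 = 5.
P[2]: E(K, 14) = 15; 3 ⊕ 15 = 12.
P[3]: E(K, 3) = 4; 15 ⊕ 4 = 11.
P[4]: E(K, 15) = 0; 6 ⊕ 0 = 6.
Blocks that differ from the original plaintext: P[2], P[3].

P[1] = 5, P[2] = 12, P[3] = 11, P[4] = 6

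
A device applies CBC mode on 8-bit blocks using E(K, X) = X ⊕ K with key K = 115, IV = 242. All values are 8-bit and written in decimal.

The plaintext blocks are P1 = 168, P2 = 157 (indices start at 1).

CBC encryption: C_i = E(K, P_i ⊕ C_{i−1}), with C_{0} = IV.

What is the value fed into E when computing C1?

90

C1: P1 ⊕ 242 = 90; E(K, 90) = 41.
So the input to E for block 1 is 90.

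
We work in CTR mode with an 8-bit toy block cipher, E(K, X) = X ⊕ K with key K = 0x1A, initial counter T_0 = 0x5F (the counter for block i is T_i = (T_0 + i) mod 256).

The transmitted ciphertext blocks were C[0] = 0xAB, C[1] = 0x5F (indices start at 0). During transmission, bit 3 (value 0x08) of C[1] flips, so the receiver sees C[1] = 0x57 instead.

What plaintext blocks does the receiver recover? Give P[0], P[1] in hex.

CTR decryption: S_i = E(K, T_i) where T_i is the counter for block i; P_i = C_i ⊕ S_i.
Only C[1] changed, to 0x57. In CTR, a change in C_i flips the same bit in P_i only; the keystream is unaffected. Decrypting the received ciphertext:
P[0]: T = 0x5F, S = E(K, T) = 0x45; 0xAB ⊕ 0x45 = 0xEE.
P[1]: T = 0x60, S = E(K, T) = 0x7A; 0x57 ⊕ 0x7A = 0x2D.
Blocks that differ from the original plaintext: P[1].

P[0] = 0xEE, P[1] = 0x2D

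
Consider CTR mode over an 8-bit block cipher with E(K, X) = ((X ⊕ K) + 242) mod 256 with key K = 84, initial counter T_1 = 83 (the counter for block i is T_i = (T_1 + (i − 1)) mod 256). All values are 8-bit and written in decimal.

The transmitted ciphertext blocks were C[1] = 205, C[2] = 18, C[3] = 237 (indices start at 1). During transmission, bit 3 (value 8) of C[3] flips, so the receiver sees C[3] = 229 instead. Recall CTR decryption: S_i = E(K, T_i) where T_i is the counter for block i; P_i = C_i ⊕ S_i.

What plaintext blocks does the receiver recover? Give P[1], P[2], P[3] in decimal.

P[1] = 52, P[2] = 224, P[3] = 22

Only C[3] changed, to 229. In CTR, a change in C_i flips the same bit in P_i only; the keystream is unaffected. Decrypting the received ciphertext:
P[1]: T = 83, S = E(K, T) = 249; 205 ⊕ 249 = 52.
P[2]: T = 84, S = E(K, T) = 242; 18 ⊕ 242 = 224.
P[3]: T = 85, S = E(K, T) = 243; 229 ⊕ 243 = 22.
Blocks that differ from the original plaintext: P[3].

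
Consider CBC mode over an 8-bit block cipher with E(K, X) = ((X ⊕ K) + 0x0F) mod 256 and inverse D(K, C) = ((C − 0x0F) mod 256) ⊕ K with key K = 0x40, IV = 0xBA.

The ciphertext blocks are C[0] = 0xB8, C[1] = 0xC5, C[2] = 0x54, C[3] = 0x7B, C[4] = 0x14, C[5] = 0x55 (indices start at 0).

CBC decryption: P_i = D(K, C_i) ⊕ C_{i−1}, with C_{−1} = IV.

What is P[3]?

P[3]: D(K, 0x7B) = 0x2C; 0x2C ⊕ 0x54 = 0x78.

P[3] = 0x78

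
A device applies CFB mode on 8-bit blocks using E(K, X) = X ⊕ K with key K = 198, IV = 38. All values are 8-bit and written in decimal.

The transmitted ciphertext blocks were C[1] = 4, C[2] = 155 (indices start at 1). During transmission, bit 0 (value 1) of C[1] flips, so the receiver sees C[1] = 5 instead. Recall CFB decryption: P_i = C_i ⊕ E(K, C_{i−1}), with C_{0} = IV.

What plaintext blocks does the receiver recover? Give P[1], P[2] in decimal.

Only C[1] changed, to 5. In CFB, a change in C_i flips the same bit in P_i and garbles P_{i+1}. Decrypting the received ciphertext:
P[1]: E(K, 38) = 224; 5 ⊕ 224 = 229.
P[2]: E(K, 5) = 195; 155 ⊕ 195 = 88.
Blocks that differ from the original plaintext: P[1], P[2].

P[1] = 229, P[2] = 88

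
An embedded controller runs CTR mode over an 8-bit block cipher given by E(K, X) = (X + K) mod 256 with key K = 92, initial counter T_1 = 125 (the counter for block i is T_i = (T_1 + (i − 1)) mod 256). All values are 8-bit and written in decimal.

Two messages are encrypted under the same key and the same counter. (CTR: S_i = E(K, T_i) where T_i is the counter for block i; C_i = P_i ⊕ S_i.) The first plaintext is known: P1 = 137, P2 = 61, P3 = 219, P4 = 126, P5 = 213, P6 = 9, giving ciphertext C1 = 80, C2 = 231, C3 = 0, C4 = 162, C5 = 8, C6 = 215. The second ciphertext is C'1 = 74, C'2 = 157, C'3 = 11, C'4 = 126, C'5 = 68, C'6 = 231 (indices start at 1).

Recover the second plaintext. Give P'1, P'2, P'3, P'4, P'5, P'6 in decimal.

P'1 = 147, P'2 = 71, P'3 = 208, P'4 = 162, P'5 = 153, P'6 = 57

In CTR with a reused counter, both messages share the same keystream S_i, so C_i ⊕ C'_i = P_i ⊕ P'_i and thus P'_i = P_i ⊕ C_i ⊕ C'_i.
P'1: 137 ⊕ 80 ⊕ 74 = 147.
P'2: 61 ⊕ 231 ⊕ 157 = 71.
P'3: 219 ⊕ 0 ⊕ 11 = 208.
P'4: 126 ⊕ 162 ⊕ 126 = 162.
P'5: 213 ⊕ 8 ⊕ 68 = 153.
P'6: 9 ⊕ 215 ⊕ 231 = 57.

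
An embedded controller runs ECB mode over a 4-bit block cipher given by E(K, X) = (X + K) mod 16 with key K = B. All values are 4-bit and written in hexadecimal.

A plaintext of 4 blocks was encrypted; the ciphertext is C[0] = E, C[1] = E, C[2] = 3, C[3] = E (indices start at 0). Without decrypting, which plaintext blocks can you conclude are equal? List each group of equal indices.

P[0] = P[1] = P[3]

ECB encrypts each block independently with the same key, so equal ciphertext blocks imply equal plaintext blocks.
C[0] = C[1] = C[3] = E, so P[0] = P[1] = P[3].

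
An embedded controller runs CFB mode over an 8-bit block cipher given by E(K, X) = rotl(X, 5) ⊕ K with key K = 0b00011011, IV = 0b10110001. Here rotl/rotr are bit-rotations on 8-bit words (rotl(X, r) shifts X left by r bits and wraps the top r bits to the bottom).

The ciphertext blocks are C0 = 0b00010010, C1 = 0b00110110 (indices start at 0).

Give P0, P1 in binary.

CFB decryption: P_i = C_i ⊕ E(K, C_{i−1}), with C_{−1} = IV.
P0: E(K, 0b10110001) = 0b00101101; 0b00010010 ⊕ 0b00101101 = 0b00111111.
P1: E(K, 0b00010010) = 0b01011001; 0b00110110 ⊕ 0b01011001 = 0b01101111.

P0 = 0b00111111, P1 = 0b01101111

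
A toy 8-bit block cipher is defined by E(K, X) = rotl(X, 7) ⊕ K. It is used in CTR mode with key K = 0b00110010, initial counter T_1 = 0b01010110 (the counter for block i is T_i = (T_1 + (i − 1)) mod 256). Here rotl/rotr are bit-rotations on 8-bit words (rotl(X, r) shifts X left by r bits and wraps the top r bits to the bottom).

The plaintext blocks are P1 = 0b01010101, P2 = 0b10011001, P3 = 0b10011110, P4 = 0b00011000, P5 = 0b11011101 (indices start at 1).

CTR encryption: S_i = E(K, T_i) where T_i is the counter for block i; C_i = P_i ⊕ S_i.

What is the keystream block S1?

0b00011001

C1: T = 0b01010110, S = E(K, T) = 0b00011001; 0b01010101 ⊕ 0b00011001 = 0b01001100.
So S1 = 0b00011001.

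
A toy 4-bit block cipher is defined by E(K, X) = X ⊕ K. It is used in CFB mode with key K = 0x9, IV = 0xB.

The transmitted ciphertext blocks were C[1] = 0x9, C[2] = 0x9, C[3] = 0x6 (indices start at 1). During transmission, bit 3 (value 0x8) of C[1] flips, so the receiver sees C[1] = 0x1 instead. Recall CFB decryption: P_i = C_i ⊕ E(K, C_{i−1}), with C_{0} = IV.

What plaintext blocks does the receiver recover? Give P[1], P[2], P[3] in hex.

Only C[1] changed, to 0x1. In CFB, a change in C_i flips the same bit in P_i and garbles P_{i+1}. Decrypting the received ciphertext:
P[1]: E(K, 0xB) = 0x2; 0x1 ⊕ 0x2 = 0x3.
P[2]: E(K, 0x1) = 0x8; 0x9 ⊕ 0x8 = 0x1.
P[3]: E(K, 0x9) = 0x0; 0x6 ⊕ 0x0 = 0x6.
Blocks that differ from the original plaintext: P[1], P[2].

P[1] = 0x3, P[2] = 0x1, P[3] = 0x6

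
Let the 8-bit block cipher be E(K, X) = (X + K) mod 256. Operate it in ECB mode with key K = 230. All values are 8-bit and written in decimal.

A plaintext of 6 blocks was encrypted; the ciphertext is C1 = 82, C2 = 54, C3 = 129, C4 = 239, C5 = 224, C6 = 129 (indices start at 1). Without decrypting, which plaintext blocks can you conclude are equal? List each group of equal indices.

P3 = P6

ECB encrypts each block independently with the same key, so equal ciphertext blocks imply equal plaintext blocks.
C3 = C6 = 129, so P3 = P6.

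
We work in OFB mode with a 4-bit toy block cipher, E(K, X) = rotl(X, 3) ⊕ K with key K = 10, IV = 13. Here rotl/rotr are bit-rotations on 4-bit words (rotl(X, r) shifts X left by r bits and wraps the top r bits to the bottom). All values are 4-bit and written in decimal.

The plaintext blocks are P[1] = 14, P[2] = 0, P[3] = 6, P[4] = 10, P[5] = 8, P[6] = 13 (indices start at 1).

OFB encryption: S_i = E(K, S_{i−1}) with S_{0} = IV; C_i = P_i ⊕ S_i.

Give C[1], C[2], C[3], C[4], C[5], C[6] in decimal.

C[1]: S = E(K, 13) = 4; 14 ⊕ 4 = 10.
C[2]: S = E(K, 4) = 8; 0 ⊕ 8 = 8.
C[3]: S = E(K, 8) = 14; 6 ⊕ 14 = 8.
C[4]: S = E(K, 14) = 13; 10 ⊕ 13 = 7.
C[5]: S = E(K, 13) = 4; 8 ⊕ 4 = 12.
C[6]: S = E(K, 4) = 8; 13 ⊕ 8 = 5.

C[1] = 10, C[2] = 8, C[3] = 8, C[4] = 7, C[5] = 12, C[6] = 5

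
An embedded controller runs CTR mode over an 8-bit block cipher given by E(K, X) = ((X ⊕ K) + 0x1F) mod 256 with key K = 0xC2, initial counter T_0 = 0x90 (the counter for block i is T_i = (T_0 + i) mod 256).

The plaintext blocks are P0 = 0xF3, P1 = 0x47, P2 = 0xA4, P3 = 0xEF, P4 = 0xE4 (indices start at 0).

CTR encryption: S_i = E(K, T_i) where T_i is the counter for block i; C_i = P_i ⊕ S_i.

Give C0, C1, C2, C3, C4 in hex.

C0: T = 0x90, S = E(K, T) = 0x71; 0xF3 ⊕ 0x71 = 0x82.
C1: T = 0x91, S = E(K, T) = 0x72; 0x47 ⊕ 0x72 = 0x35.
C2: T = 0x92, S = E(K, T) = 0x6F; 0xA4 ⊕ 0x6F = 0xCB.
C3: T = 0x93, S = E(K, T) = 0x70; 0xEF ⊕ 0x70 = 0x9F.
C4: T = 0x94, S = E(K, T) = 0x75; 0xE4 ⊕ 0x75 = 0x91.

C0 = 0x82, C1 = 0x35, C2 = 0xCB, C3 = 0x9F, C4 = 0x91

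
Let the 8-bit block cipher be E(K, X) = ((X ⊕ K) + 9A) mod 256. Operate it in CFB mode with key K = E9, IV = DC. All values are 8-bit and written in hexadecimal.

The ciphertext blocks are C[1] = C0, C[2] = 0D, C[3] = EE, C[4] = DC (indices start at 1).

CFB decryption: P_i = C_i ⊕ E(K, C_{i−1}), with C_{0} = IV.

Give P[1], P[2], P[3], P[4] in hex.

P[1]: E(K, DC) = CF; C0 ⊕ CF = 0F.
P[2]: E(K, C0) = C3; 0D ⊕ C3 = CE.
P[3]: E(K, 0D) = 7E; EE ⊕ 7E = 90.
P[4]: E(K, EE) = A1; DC ⊕ A1 = 7D.

P[1] = 0F, P[2] = CE, P[3] = 90, P[4] = 7D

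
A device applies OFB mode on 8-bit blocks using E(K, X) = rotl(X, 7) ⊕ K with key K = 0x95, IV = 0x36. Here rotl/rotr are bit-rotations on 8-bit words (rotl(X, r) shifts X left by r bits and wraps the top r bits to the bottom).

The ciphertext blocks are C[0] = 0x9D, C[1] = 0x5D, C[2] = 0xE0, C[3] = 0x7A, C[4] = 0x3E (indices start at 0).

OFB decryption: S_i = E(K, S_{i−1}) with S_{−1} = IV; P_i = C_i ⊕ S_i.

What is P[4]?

P[4] = 0x5E

P[0]: S = E(K, 0x36) = 0x8E; 0x9D ⊕ 0x8E = 0x13.
P[1]: S = E(K, 0x8E) = 0xD2; 0x5D ⊕ 0xD2 = 0x8F.
P[2]: S = E(K, 0xD2) = 0xFC; 0xE0 ⊕ 0xFC = 0x1C.
P[3]: S = E(K, 0xFC) = 0xEB; 0x7A ⊕ 0xEB = 0x91.
P[4]: S = E(K, 0xEB) = 0x60; 0x3E ⊕ 0x60 = 0x5E.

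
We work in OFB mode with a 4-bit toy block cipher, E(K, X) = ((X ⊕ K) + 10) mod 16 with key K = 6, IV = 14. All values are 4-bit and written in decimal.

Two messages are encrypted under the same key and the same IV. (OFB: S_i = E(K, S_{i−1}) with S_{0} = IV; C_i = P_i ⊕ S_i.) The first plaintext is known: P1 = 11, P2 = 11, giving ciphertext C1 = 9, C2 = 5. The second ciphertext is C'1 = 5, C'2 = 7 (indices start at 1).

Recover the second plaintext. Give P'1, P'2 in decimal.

In OFB with a reused IV, both messages share the same keystream S_i, so C_i ⊕ C'_i = P_i ⊕ P'_i and thus P'_i = P_i ⊕ C_i ⊕ C'_i.
P'1: 11 ⊕ 9 ⊕ 5 = 7.
P'2: 11 ⊕ 5 ⊕ 7 = 9.

P'1 = 7, P'2 = 9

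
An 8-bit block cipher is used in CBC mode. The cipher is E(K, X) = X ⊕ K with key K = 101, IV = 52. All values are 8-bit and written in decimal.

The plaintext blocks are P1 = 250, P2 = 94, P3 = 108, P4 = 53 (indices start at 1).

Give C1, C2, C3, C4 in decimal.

C1 = 171, C2 = 144, C3 = 153, C4 = 201

CBC encryption: C_i = E(K, P_i ⊕ C_{i−1}), with C_{0} = IV.
C1: P1 ⊕ 52 = 206; E(K, 206) = 171.
C2: P2 ⊕ 171 = 245; E(K, 245) = 144.
C3: P3 ⊕ 144 = 252; E(K, 252) = 153.
C4: P4 ⊕ 153 = 172; E(K, 172) = 201.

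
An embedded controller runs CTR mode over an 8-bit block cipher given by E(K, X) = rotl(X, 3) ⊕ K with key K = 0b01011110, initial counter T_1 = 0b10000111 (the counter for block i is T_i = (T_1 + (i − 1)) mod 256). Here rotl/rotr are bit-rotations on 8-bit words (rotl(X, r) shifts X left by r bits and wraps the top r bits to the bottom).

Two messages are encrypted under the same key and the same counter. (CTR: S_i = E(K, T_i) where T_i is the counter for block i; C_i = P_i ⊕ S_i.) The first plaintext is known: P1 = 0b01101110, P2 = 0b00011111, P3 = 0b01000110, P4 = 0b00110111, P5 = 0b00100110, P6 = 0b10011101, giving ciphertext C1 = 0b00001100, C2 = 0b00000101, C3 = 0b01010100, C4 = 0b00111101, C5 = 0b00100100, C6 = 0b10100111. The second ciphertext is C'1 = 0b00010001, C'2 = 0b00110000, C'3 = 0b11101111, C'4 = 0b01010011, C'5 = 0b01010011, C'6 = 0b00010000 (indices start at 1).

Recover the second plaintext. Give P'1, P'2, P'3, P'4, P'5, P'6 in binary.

P'1 = 0b01110011, P'2 = 0b00101010, P'3 = 0b11111101, P'4 = 0b01011001, P'5 = 0b01010001, P'6 = 0b00101010

In CTR with a reused counter, both messages share the same keystream S_i, so C_i ⊕ C'_i = P_i ⊕ P'_i and thus P'_i = P_i ⊕ C_i ⊕ C'_i.
P'1: 0b01101110 ⊕ 0b00001100 ⊕ 0b00010001 = 0b01110011.
P'2: 0b00011111 ⊕ 0b00000101 ⊕ 0b00110000 = 0b00101010.
P'3: 0b01000110 ⊕ 0b01010100 ⊕ 0b11101111 = 0b11111101.
P'4: 0b00110111 ⊕ 0b00111101 ⊕ 0b01010011 = 0b01011001.
P'5: 0b00100110 ⊕ 0b00100100 ⊕ 0b01010011 = 0b01010001.
P'6: 0b10011101 ⊕ 0b10100111 ⊕ 0b00010000 = 0b00101010.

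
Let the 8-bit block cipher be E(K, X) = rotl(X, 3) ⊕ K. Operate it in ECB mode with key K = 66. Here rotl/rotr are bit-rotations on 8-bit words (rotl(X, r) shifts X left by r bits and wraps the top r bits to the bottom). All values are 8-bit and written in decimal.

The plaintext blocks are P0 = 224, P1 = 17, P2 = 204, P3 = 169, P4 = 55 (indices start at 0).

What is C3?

ECB encryption: C_i = E(K, P_i).
C3: E(K, 169) = 15.

C3 = 15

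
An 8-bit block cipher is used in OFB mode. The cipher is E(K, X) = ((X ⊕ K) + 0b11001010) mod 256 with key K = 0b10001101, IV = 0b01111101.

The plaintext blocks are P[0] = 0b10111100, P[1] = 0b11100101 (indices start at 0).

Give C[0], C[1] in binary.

C[0] = 0b00000110, C[1] = 0b11100100

OFB encryption: S_i = E(K, S_{i−1}) with S_{−1} = IV; C_i = P_i ⊕ S_i.
C[0]: S = E(K, 0b01111101) = 0b10111010; 0b10111100 ⊕ 0b10111010 = 0b00000110.
C[1]: S = E(K, 0b10111010) = 0b00000001; 0b11100101 ⊕ 0b00000001 = 0b11100100.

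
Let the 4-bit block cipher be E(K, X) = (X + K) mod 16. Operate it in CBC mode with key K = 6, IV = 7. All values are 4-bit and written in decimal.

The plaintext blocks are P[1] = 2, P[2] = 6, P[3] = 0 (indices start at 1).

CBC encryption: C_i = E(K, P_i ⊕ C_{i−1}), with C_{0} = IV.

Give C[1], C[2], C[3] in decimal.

C[1]: P[1] ⊕ 7 = 5; E(K, 5) = 11.
C[2]: P[2] ⊕ 11 = 13; E(K, 13) = 3.
C[3]: P[3] ⊕ 3 = 3; E(K, 3) = 9.

C[1] = 11, C[2] = 3, C[3] = 9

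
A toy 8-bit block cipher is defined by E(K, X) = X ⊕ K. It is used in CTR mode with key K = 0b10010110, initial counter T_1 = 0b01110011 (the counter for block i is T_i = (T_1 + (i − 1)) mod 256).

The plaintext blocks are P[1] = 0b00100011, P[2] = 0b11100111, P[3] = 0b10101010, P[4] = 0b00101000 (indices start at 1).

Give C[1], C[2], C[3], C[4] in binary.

C[1] = 0b11000110, C[2] = 0b00000101, C[3] = 0b01001001, C[4] = 0b11001000

CTR encryption: S_i = E(K, T_i) where T_i is the counter for block i; C_i = P_i ⊕ S_i.
C[1]: T = 0b01110011, S = E(K, T) = 0b11100101; 0b00100011 ⊕ 0b11100101 = 0b11000110.
C[2]: T = 0b01110100, S = E(K, T) = 0b11100010; 0b11100111 ⊕ 0b11100010 = 0b00000101.
C[3]: T = 0b01110101, S = E(K, T) = 0b11100011; 0b10101010 ⊕ 0b11100011 = 0b01001001.
C[4]: T = 0b01110110, S = E(K, T) = 0b11100000; 0b00101000 ⊕ 0b11100000 = 0b11001000.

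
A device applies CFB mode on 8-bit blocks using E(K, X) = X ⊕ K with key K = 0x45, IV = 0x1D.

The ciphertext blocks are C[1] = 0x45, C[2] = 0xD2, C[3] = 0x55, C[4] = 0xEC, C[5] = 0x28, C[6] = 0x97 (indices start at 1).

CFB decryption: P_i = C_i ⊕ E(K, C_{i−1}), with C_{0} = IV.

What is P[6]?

P[6]: E(K, 0x28) = 0x6D; 0x97 ⊕ 0x6D = 0xFA.

P[6] = 0xFA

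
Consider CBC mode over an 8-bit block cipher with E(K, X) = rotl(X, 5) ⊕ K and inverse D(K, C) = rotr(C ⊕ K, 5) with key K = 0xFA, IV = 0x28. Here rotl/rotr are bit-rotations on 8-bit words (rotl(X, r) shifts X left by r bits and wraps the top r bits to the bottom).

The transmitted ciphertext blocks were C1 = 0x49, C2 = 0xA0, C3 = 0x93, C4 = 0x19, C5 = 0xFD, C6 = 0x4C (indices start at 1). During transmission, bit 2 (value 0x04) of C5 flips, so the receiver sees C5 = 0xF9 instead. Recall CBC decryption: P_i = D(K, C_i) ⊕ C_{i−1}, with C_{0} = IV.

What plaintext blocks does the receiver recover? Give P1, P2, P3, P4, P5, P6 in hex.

Only C5 changed, to 0xF9. In CBC, a change in C_i garbles P_i and flips the same bit in P_{i+1}. Decrypting the received ciphertext:
P1: D(K, 0x49) = 0x9D; 0x9D ⊕ 0x28 = 0xB5.
P2: D(K, 0xA0) = 0xD2; 0xD2 ⊕ 0x49 = 0x9B.
P3: D(K, 0x93) = 0x4B; 0x4B ⊕ 0xA0 = 0xEB.
P4: D(K, 0x19) = 0x1F; 0x1F ⊕ 0x93 = 0x8C.
P5: D(K, 0xF9) = 0x18; 0x18 ⊕ 0x19 = 0x01.
P6: D(K, 0x4C) = 0xB5; 0xB5 ⊕ 0xF9 = 0x4C.
Blocks that differ from the original plaintext: P5, P6.

P1 = 0xB5, P2 = 0x9B, P3 = 0xEB, P4 = 0x8C, P5 = 0x01, P6 = 0x4C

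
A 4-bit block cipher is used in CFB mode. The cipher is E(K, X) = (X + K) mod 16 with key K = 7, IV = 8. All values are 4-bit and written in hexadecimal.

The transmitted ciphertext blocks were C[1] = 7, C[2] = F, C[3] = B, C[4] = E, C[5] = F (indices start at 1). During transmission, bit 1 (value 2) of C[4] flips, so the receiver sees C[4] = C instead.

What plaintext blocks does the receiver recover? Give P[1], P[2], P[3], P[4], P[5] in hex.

CFB decryption: P_i = C_i ⊕ E(K, C_{i−1}), with C_{0} = IV.
Only C[4] changed, to C. In CFB, a change in C_i flips the same bit in P_i and garbles P_{i+1}. Decrypting the received ciphertext:
P[1]: E(K, 8) = F; 7 ⊕ F = 8.
P[2]: E(K, 7) = E; F ⊕ E = 1.
P[3]: E(K, F) = 6; B ⊕ 6 = D.
P[4]: E(K, B) = 2; C ⊕ 2 = E.
P[5]: E(K, C) = 3; F ⊕ 3 = C.
Blocks that differ from the original plaintext: P[4], P[5].

P[1] = 8, P[2] = 1, P[3] = D, P[4] = E, P[5] = C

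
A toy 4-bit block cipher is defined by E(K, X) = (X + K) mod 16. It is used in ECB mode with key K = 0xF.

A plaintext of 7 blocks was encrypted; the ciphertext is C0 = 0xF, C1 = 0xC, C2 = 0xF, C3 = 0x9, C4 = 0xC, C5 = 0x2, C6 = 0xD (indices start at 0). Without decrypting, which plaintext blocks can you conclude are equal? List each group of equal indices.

ECB encrypts each block independently with the same key, so equal ciphertext blocks imply equal plaintext blocks.
C0 = C2 = 0xF, so P0 = P2.
C1 = C4 = 0xC, so P1 = P4.

P0 = P2; P1 = P4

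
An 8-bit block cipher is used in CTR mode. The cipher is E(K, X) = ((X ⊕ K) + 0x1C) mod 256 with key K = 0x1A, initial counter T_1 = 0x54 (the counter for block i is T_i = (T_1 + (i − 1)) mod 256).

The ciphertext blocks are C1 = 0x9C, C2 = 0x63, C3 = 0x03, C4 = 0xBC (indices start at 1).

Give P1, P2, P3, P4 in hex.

P1 = 0xF6, P2 = 0x08, P3 = 0x6B, P4 = 0xD5

CTR decryption: S_i = E(K, T_i) where T_i is the counter for block i; P_i = C_i ⊕ S_i.
P1: T = 0x54, S = E(K, T) = 0x6A; 0x9C ⊕ 0x6A = 0xF6.
P2: T = 0x55, S = E(K, T) = 0x6B; 0x63 ⊕ 0x6B = 0x08.
P3: T = 0x56, S = E(K, T) = 0x68; 0x03 ⊕ 0x68 = 0x6B.
P4: T = 0x57, S = E(K, T) = 0x69; 0xBC ⊕ 0x69 = 0xD5.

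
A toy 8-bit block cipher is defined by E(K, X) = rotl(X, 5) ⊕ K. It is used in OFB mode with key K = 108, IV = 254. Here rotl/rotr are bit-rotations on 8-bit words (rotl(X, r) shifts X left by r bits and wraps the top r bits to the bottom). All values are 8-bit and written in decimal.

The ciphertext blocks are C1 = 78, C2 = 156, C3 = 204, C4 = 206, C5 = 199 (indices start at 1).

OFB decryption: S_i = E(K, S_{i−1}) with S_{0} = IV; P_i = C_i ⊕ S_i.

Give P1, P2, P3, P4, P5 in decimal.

P1: S = E(K, 254) = 179; 78 ⊕ 179 = 253.
P2: S = E(K, 179) = 26; 156 ⊕ 26 = 134.
P3: S = E(K, 26) = 47; 204 ⊕ 47 = 227.
P4: S = E(K, 47) = 137; 206 ⊕ 137 = 71.
P5: S = E(K, 137) = 93; 199 ⊕ 93 = 154.

P1 = 253, P2 = 134, P3 = 227, P4 = 71, P5 = 154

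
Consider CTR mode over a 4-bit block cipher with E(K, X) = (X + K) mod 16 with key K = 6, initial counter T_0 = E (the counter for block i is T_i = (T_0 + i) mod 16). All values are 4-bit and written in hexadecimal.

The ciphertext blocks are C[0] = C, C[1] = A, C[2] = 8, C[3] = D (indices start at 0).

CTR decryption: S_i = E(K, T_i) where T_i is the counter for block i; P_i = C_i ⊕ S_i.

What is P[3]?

P[3] = A

P[3]: T = 1, S = E(K, T) = 7; D ⊕ 7 = A.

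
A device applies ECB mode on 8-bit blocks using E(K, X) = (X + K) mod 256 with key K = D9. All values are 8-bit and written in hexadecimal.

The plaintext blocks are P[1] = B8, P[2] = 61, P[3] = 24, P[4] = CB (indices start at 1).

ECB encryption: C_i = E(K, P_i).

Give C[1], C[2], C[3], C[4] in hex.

C[1] = 91, C[2] = 3A, C[3] = FD, C[4] = A4

C[1]: E(K, B8) = 91.
C[2]: E(K, 61) = 3A.
C[3]: E(K, 24) = FD.
C[4]: E(K, CB) = A4.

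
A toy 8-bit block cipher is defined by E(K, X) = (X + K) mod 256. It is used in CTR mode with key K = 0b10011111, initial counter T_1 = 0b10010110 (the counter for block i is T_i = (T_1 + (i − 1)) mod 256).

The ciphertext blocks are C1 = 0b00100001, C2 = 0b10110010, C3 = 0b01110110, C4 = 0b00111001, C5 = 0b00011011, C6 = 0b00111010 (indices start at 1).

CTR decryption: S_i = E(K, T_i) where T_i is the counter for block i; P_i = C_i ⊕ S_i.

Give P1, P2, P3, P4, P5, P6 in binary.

P1 = 0b00010100, P2 = 0b10000100, P3 = 0b01000001, P4 = 0b00000001, P5 = 0b00100010, P6 = 0b00000000

P1: T = 0b10010110, S = E(K, T) = 0b00110101; 0b00100001 ⊕ 0b00110101 = 0b00010100.
P2: T = 0b10010111, S = E(K, T) = 0b00110110; 0b10110010 ⊕ 0b00110110 = 0b10000100.
P3: T = 0b10011000, S = E(K, T) = 0b00110111; 0b01110110 ⊕ 0b00110111 = 0b01000001.
P4: T = 0b10011001, S = E(K, T) = 0b00111000; 0b00111001 ⊕ 0b00111000 = 0b00000001.
P5: T = 0b10011010, S = E(K, T) = 0b00111001; 0b00011011 ⊕ 0b00111001 = 0b00100010.
P6: T = 0b10011011, S = E(K, T) = 0b00111010; 0b00111010 ⊕ 0b00111010 = 0b00000000.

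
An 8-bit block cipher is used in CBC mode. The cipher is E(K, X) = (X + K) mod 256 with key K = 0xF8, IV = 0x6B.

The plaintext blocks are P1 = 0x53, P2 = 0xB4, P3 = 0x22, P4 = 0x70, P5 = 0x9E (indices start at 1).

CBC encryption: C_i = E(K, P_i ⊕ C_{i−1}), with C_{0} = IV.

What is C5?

C1: P1 ⊕ 0x6B = 0x38; E(K, 0x38) = 0x30.
C2: P2 ⊕ 0x30 = 0x84; E(K, 0x84) = 0x7C.
C3: P3 ⊕ 0x7C = 0x5E; E(K, 0x5E) = 0x56.
C4: P4 ⊕ 0x56 = 0x26; E(K, 0x26) = 0x1E.
C5: P5 ⊕ 0x1E = 0x80; E(K, 0x80) = 0x78.

C5 = 0x78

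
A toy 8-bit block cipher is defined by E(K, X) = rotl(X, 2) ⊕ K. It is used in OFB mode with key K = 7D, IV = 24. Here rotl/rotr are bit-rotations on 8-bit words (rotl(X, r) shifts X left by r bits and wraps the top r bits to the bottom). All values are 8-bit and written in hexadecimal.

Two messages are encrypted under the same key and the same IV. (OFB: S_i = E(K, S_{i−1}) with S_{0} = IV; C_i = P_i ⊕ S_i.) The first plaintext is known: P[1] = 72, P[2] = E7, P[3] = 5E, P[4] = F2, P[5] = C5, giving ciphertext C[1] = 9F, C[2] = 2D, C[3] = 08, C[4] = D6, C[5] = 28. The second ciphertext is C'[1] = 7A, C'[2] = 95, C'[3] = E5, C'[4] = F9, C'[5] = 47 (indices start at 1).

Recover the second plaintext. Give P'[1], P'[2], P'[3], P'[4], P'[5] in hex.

In OFB with a reused IV, both messages share the same keystream S_i, so C_i ⊕ C'_i = P_i ⊕ P'_i and thus P'_i = P_i ⊕ C_i ⊕ C'_i.
P'[1]: 72 ⊕ 9F ⊕ 7A = 97.
P'[2]: E7 ⊕ 2D ⊕ 95 = 5F.
P'[3]: 5E ⊕ 08 ⊕ E5 = B3.
P'[4]: F2 ⊕ D6 ⊕ F9 = DD.
P'[5]: C5 ⊕ 28 ⊕ 47 = AA.

P'[1] = 97, P'[2] = 5F, P'[3] = B3, P'[4] = DD, P'[5] = AA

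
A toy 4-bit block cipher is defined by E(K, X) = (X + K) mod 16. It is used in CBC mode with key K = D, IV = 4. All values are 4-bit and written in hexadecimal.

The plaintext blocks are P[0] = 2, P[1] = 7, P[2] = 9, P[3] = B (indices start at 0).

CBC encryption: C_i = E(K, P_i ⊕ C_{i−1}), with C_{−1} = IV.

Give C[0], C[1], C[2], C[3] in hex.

C[0]: P[0] ⊕ 4 = 6; E(K, 6) = 3.
C[1]: P[1] ⊕ 3 = 4; E(K, 4) = 1.
C[2]: P[2] ⊕ 1 = 8; E(K, 8) = 5.
C[3]: P[3] ⊕ 5 = E; E(K, E) = B.

C[0] = 3, C[1] = 1, C[2] = 5, C[3] = B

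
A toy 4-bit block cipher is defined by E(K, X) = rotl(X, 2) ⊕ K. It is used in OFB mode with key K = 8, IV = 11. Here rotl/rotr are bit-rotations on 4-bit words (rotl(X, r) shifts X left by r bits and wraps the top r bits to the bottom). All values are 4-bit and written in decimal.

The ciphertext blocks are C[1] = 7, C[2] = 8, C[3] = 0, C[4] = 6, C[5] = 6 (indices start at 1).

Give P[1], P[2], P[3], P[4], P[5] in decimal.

OFB decryption: S_i = E(K, S_{i−1}) with S_{0} = IV; P_i = C_i ⊕ S_i.
P[1]: S = E(K, 11) = 6; 7 ⊕ 6 = 1.
P[2]: S = E(K, 6) = 1; 8 ⊕ 1 = 9.
P[3]: S = E(K, 1) = 12; 0 ⊕ 12 = 12.
P[4]: S = E(K, 12) = 11; 6 ⊕ 11 = 13.
P[5]: S = E(K, 11) = 6; 6 ⊕ 6 = 0.

P[1] = 1, P[2] = 9, P[3] = 12, P[4] = 13, P[5] = 0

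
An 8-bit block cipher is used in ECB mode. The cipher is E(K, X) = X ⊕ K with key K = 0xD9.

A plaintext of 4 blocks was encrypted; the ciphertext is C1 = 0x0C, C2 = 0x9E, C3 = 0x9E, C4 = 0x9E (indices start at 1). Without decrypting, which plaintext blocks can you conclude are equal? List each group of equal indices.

P2 = P3 = P4

ECB encrypts each block independently with the same key, so equal ciphertext blocks imply equal plaintext blocks.
C2 = C3 = C4 = 0x9E, so P2 = P3 = P4.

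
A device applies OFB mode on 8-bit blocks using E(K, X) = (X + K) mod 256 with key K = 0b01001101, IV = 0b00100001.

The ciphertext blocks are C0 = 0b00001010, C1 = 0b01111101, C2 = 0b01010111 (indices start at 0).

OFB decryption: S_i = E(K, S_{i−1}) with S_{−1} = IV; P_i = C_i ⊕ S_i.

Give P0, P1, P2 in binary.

P0: S = E(K, 0b00100001) = 0b01101110; 0b00001010 ⊕ 0b01101110 = 0b01100100.
P1: S = E(K, 0b01101110) = 0b10111011; 0b01111101 ⊕ 0b10111011 = 0b11000110.
P2: S = E(K, 0b10111011) = 0b00001000; 0b01010111 ⊕ 0b00001000 = 0b01011111.

P0 = 0b01100100, P1 = 0b11000110, P2 = 0b01011111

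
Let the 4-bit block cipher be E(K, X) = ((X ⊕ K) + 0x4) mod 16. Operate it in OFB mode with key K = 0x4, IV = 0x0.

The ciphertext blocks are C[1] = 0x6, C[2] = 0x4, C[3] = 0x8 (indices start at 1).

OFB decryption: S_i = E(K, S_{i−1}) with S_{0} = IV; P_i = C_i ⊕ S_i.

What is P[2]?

P[2] = 0x4

P[1]: S = E(K, 0x0) = 0x8; 0x6 ⊕ 0x8 = 0xE.
P[2]: S = E(K, 0x8) = 0x0; 0x4 ⊕ 0x0 = 0x4.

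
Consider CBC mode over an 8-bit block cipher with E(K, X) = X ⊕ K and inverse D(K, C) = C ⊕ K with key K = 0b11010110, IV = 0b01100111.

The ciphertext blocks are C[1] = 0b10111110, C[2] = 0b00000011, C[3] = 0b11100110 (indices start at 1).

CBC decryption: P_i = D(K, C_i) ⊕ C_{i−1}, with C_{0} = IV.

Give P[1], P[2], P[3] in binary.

P[1]: D(K, 0b10111110) = 0b01101000; 0b01101000 ⊕ 0b01100111 = 0b00001111.
P[2]: D(K, 0b00000011) = 0b11010101; 0b11010101 ⊕ 0b10111110 = 0b01101011.
P[3]: D(K, 0b11100110) = 0b00110000; 0b00110000 ⊕ 0b00000011 = 0b00110011.

P[1] = 0b00001111, P[2] = 0b01101011, P[3] = 0b00110011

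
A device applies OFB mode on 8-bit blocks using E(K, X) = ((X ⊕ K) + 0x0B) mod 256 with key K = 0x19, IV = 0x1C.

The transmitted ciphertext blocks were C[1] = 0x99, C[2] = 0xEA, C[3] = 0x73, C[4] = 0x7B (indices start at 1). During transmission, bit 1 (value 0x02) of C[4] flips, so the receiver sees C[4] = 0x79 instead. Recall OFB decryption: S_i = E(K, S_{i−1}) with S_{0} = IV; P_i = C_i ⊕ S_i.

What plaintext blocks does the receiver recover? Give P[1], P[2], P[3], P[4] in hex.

P[1] = 0x89, P[2] = 0xFE, P[3] = 0x6B, P[4] = 0x75

Only C[4] changed, to 0x79. In OFB, a change in C_i flips the same bit in P_i only; the keystream is unaffected. Decrypting the received ciphertext:
P[1]: S = E(K, 0x1C) = 0x10; 0x99 ⊕ 0x10 = 0x89.
P[2]: S = E(K, 0x10) = 0x14; 0xEA ⊕ 0x14 = 0xFE.
P[3]: S = E(K, 0x14) = 0x18; 0x73 ⊕ 0x18 = 0x6B.
P[4]: S = E(K, 0x18) = 0x0C; 0x79 ⊕ 0x0C = 0x75.
Blocks that differ from the original plaintext: P[4].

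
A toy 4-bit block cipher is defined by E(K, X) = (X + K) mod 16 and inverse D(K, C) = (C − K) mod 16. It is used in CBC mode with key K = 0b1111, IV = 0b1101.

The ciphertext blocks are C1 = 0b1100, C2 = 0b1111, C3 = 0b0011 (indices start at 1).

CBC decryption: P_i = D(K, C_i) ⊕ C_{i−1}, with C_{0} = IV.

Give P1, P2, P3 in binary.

P1 = 0b0000, P2 = 0b1100, P3 = 0b1011

P1: D(K, 0b1100) = 0b1101; 0b1101 ⊕ 0b1101 = 0b0000.
P2: D(K, 0b1111) = 0b0000; 0b0000 ⊕ 0b1100 = 0b1100.
P3: D(K, 0b0011) = 0b0100; 0b0100 ⊕ 0b1111 = 0b1011.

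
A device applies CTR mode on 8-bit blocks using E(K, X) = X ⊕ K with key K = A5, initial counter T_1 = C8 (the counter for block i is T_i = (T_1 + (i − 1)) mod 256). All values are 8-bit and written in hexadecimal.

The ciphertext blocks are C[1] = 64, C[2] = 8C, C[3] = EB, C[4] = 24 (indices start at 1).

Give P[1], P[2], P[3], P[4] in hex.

CTR decryption: S_i = E(K, T_i) where T_i is the counter for block i; P_i = C_i ⊕ S_i.
P[1]: T = C8, S = E(K, T) = 6D; 64 ⊕ 6D = 09.
P[2]: T = C9, S = E(K, T) = 6C; 8C ⊕ 6C = E0.
P[3]: T = CA, S = E(K, T) = 6F; EB ⊕ 6F = 84.
P[4]: T = CB, S = E(K, T) = 6E; 24 ⊕ 6E = 4A.

P[1] = 09, P[2] = E0, P[3] = 84, P[4] = 4A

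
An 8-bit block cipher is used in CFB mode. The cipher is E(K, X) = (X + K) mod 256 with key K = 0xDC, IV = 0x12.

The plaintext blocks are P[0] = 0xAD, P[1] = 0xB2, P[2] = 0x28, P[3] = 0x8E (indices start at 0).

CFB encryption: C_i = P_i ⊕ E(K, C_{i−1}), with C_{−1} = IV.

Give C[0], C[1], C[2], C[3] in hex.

C[0] = 0x43, C[1] = 0xAD, C[2] = 0xA1, C[3] = 0xF3

C[0]: E(K, 0x12) = 0xEE; 0xAD ⊕ 0xEE = 0x43.
C[1]: E(K, 0x43) = 0x1F; 0xB2 ⊕ 0x1F = 0xAD.
C[2]: E(K, 0xAD) = 0x89; 0x28 ⊕ 0x89 = 0xA1.
C[3]: E(K, 0xA1) = 0x7D; 0x8E ⊕ 0x7D = 0xF3.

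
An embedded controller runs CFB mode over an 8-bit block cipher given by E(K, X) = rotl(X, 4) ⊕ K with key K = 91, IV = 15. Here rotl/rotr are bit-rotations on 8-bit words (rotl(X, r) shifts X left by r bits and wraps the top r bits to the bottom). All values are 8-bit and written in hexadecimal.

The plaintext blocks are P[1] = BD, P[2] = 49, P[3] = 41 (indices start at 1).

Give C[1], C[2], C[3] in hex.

CFB encryption: C_i = P_i ⊕ E(K, C_{i−1}), with C_{0} = IV.
C[1]: E(K, 15) = C0; BD ⊕ C0 = 7D.
C[2]: E(K, 7D) = 46; 49 ⊕ 46 = 0F.
C[3]: E(K, 0F) = 61; 41 ⊕ 61 = 20.

C[1] = 7D, C[2] = 0F, C[3] = 20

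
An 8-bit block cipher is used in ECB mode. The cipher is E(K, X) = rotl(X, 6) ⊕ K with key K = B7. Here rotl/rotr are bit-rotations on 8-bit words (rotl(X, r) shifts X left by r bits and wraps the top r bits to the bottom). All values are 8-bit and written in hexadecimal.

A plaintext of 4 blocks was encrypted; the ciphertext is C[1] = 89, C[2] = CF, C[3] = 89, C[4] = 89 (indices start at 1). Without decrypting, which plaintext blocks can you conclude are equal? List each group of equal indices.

ECB encrypts each block independently with the same key, so equal ciphertext blocks imply equal plaintext blocks.
C[1] = C[3] = C[4] = 89, so P[1] = P[3] = P[4].

P[1] = P[3] = P[4]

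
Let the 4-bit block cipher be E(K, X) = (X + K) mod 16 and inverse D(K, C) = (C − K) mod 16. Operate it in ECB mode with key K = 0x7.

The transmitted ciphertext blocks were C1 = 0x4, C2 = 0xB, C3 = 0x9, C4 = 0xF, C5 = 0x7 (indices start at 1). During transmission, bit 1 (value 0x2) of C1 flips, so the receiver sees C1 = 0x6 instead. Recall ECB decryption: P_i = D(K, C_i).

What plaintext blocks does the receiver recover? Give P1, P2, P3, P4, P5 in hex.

Only C1 changed, to 0x6. In ECB, a change in C_i affects only P_i. Decrypting the received ciphertext:
P1: D(K, 0x6) = 0xF.
P2: D(K, 0xB) = 0x4.
P3: D(K, 0x9) = 0x2.
P4: D(K, 0xF) = 0x8.
P5: D(K, 0x7) = 0x0.
Blocks that differ from the original plaintext: P1.

P1 = 0xF, P2 = 0x4, P3 = 0x2, P4 = 0x8, P5 = 0x0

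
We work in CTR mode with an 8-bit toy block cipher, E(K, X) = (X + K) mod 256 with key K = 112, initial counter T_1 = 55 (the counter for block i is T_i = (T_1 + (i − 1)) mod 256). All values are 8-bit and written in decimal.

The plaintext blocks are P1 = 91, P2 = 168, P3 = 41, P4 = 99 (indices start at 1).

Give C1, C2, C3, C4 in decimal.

C1 = 252, C2 = 0, C3 = 128, C4 = 201

CTR encryption: S_i = E(K, T_i) where T_i is the counter for block i; C_i = P_i ⊕ S_i.
C1: T = 55, S = E(K, T) = 167; 91 ⊕ 167 = 252.
C2: T = 56, S = E(K, T) = 168; 168 ⊕ 168 = 0.
C3: T = 57, S = E(K, T) = 169; 41 ⊕ 169 = 128.
C4: T = 58, S = E(K, T) = 170; 99 ⊕ 170 = 201.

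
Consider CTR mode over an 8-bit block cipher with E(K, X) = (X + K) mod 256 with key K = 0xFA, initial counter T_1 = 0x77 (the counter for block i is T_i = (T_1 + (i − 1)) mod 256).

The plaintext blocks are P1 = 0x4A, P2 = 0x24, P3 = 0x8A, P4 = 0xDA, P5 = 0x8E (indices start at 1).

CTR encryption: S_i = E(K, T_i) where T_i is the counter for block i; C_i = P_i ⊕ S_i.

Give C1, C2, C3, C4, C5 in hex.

C1 = 0x3B, C2 = 0x56, C3 = 0xF9, C4 = 0xAE, C5 = 0xFB

C1: T = 0x77, S = E(K, T) = 0x71; 0x4A ⊕ 0x71 = 0x3B.
C2: T = 0x78, S = E(K, T) = 0x72; 0x24 ⊕ 0x72 = 0x56.
C3: T = 0x79, S = E(K, T) = 0x73; 0x8A ⊕ 0x73 = 0xF9.
C4: T = 0x7A, S = E(K, T) = 0x74; 0xDA ⊕ 0x74 = 0xAE.
C5: T = 0x7B, S = E(K, T) = 0x75; 0x8E ⊕ 0x75 = 0xFB.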